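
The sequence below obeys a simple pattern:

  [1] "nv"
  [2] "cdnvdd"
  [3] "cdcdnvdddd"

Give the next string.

Each term wraps the previous one in cd on the left and dd on the right.
Applying this once more to cdcdnvdddd:

cdcdcdnvdddddd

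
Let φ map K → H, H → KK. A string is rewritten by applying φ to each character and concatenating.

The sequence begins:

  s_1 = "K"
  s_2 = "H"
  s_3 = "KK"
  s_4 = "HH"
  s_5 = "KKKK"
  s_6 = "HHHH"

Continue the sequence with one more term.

Rewriting each symbol of HHHH: H→KK, H→KK, H→KK, H→KK, which concatenates to KK KK KK KK.

KKKKKKKK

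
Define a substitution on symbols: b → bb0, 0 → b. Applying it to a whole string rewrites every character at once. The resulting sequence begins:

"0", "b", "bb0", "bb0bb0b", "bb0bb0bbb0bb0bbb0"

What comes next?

bb0bb0bbb0bb0bbb0bb0bb0bbb0bb0bbb0bb0bb0b

Replace each of the 17 characters of bb0bb0bbb0bb0bbb0 in place — bb0 bb0 b bb0 bb0 b bb0 bb0 bb0 b bb0 bb0 b bb0 bb0 bb0 b — and concatenate.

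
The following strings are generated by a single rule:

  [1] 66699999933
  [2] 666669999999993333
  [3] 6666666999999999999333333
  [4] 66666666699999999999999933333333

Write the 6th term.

Reading off run lengths: 6 runs 3, 5, 7, 9; 9 runs 6, 9, 12, 15; 3 runs 2, 4, 6, 8 — each is linear in n (n = 1, 2, …).
Setting n = 6 gives 13, 21, 12 characters in each block.

6666666666666999999999999999999999333333333333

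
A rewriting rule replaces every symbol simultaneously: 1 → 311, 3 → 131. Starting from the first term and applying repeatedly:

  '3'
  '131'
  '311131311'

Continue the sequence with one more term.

Rewriting each symbol of 311131311: 3→131, 1→311, 1→311, 1→311, 3→131, 1→311, 3→131, 1→311, 1→311, which concatenates to 131 311 311 311 131 311 131 311 311.

131311311311131311131311311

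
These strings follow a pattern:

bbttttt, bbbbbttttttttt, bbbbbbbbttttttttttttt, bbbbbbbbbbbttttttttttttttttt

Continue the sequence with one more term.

bbbbbbbbbbbbbbttttttttttttttttttttt

The n-th term is 3n-1 b's then 4n+1 t's (n = 1, 2, …).
Setting n = 5 gives 14, 21 characters in each block.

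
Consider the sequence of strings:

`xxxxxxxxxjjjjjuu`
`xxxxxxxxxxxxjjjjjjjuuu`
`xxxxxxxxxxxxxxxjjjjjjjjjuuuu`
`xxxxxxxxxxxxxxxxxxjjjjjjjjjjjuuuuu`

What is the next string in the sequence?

Each string has the form x^{3n+3} j^{2n+1} u^{n}, where the shown terms are n = 2, 3, 4, 5.
At n = 6 the blocks have lengths 21, 13, 6.

xxxxxxxxxxxxxxxxxxxxxjjjjjjjjjjjjjuuuuuu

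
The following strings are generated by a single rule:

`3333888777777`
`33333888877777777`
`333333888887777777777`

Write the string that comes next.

The n-th term is n+1 3's then n 8's then 2n 7's, where the shown terms are n = 3, 4, 5.
For the next term, n = 6, so the run lengths are 7, 6, 12.

3333333888888777777777777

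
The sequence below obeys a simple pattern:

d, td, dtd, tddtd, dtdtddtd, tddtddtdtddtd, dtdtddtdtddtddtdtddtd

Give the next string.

tddtddtdtddtddtdtddtdtddtddtdtddtd

This is a Fibonacci-style word recurrence s(k) = s(k−2)·s(k−1): e.g. d·td = dtd.
The next term joins tddtddtdtddtd and dtdtddtdtddtddtdtddtd.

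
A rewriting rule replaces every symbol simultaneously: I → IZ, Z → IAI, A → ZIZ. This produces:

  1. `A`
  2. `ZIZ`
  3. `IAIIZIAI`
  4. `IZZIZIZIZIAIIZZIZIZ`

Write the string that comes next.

IZIAIIAIIZIAIIZIAIIZIAIIZZIZIZIZIAIIAIIZIAIIZIAI

φ(IZZIZIZIZIAIIZZIZIZ) expands symbol-by-symbol to IZ IAI IAI IZ IAI IZ IAI IZ IAI IZ ZIZ IZ IZ IAI IAI IZ IAI IZ IAI; joining the 19 pieces gives the next term.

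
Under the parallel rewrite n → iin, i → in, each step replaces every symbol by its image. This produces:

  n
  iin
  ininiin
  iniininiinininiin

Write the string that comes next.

iniinininiininiinininiininiininiinininiin

φ(iniininiinininiin) expands symbol-by-symbol to in iin in in iin in iin in in iin in iin in iin in in iin; joining the 17 pieces gives the next term.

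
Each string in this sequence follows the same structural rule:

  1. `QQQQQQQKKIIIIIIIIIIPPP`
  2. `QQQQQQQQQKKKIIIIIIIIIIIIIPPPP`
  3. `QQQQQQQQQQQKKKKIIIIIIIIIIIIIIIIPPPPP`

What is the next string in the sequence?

Reading off run lengths: Q runs 7, 9, 11; K runs 2, 3, 4; I runs 10, 13, 16; P runs 3, 4, 5 — each is linear in n, where the shown terms are n = 3, 4, 5.
For the next term, n = 6, so the run lengths are 13, 5, 19, 6.

QQQQQQQQQQQQQKKKKKIIIIIIIIIIIIIIIIIIIPPPPPP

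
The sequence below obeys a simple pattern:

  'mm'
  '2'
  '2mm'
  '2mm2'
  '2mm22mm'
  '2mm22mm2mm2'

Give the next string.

2mm22mm2mm22mm22mm

This is a Fibonacci-style word recurrence s(k) = s(k−1)·s(k−2): e.g. 2·mm = 2mm.
Continuing: 2mm22mm2mm2 · 2mm22mm gives term 7.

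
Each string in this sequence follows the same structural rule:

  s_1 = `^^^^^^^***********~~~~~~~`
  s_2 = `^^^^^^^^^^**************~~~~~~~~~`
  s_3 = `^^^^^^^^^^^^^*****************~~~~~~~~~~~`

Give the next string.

Reading off run lengths: ^ runs 7, 10, 13; * runs 11, 14, 17; ~ runs 7, 9, 11 — each is linear in n, where the shown terms are n = 3, 4, 5.
For the next term, n = 6, so the run lengths are 16, 20, 13.

^^^^^^^^^^^^^^^^********************~~~~~~~~~~~~~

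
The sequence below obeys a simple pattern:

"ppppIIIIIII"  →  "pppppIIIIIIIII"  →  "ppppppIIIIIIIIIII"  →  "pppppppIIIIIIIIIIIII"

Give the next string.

Each string has the form p^{n+1} I^{2n+1}, where the shown terms are n = 3, 4, 5, 6.
Setting n = 7 gives 8, 15 characters in each block.

ppppppppIIIIIIIIIIIIIII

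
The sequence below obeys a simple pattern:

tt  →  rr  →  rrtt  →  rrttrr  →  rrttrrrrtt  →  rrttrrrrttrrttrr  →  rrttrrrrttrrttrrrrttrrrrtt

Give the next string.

Each term (from the third on) is the previous term followed by the one before it: term 3 = rr·tt = rrtt.
Continuing: rrttrrrrttrrttrrrrttrrrrtt · rrttrrrrttrrttrr gives term 8.

rrttrrrrttrrttrrrrttrrrrttrrttrrrrttrrttrr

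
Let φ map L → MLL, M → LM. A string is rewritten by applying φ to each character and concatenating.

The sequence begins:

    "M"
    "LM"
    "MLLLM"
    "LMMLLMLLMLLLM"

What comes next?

Rewriting the 13 symbols of LMMLLMLLMLLLM one by one yields MLL LM LM MLL MLL LM MLL MLL LM MLL MLL MLL LM; concatenated:

MLLLMLMMLLMLLLMMLLMLLLMMLLMLLMLLLM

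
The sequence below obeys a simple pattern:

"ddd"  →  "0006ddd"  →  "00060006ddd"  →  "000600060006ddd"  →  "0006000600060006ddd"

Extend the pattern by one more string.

00060006000600060006ddd

The strings grow by a fixed prefix 0006 each time.
One more step from 0006000600060006ddd gives the answer.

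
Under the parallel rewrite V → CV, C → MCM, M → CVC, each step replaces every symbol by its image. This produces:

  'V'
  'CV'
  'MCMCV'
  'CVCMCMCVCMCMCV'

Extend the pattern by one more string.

MCMCVMCMCVCMCMCVCMCMCVMCMCVCMCMCVCMCMCV

Replace each of the 14 characters of CVCMCMCVCMCMCV in place — MCM CV MCM CVC MCM CVC MCM CV MCM CVC MCM CVC MCM CV — and concatenate.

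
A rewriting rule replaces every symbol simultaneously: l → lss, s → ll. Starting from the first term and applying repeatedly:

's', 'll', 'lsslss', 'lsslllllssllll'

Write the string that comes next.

Applying the rule to each of the 14 symbols of lsslllllssllll gives the pieces lss ll ll lss lss lss lss lss ll ll lss lss lss lss, which concatenate to the answer.

lsslllllsslsslsslsslsslllllsslsslsslss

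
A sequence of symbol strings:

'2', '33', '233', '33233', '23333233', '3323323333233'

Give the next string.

From term 3 onward, concatenate the second-to-last term with the last: 2·33 = 233, 33·233 = 33233, …
Continuing: 23333233 · 3323323333233 gives term 7.

233332333323323333233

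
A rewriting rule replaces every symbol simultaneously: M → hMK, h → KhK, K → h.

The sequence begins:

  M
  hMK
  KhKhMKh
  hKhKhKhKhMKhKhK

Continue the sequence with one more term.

φ(hKhKhKhKhMKhKhK) expands symbol-by-symbol to KhK h KhK h KhK h KhK h KhK hMK h KhK h KhK h; joining the 15 pieces gives the next term.

KhKhKhKhKhKhKhKhKhKhMKhKhKhKhKh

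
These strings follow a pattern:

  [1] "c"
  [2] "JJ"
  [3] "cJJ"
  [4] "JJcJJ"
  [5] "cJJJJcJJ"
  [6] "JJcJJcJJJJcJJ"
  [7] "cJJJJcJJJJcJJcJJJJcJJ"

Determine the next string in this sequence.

JJcJJcJJJJcJJcJJJJcJJJJcJJcJJJJcJJ

This is a Fibonacci-style word recurrence s(k) = s(k−2)·s(k−1): e.g. c·JJ = cJJ.
The next term joins JJcJJcJJJJcJJ and cJJJJcJJJJcJJcJJJJcJJ.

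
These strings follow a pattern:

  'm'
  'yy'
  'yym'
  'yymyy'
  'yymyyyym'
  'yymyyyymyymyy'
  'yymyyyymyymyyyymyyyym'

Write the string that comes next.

yymyyyymyymyyyymyyyymyymyyyymyymyy

This is a Fibonacci-style word recurrence s(k) = s(k−1)·s(k−2): e.g. yy·m = yym.
So term 8 is yymyyyymyymyyyymyyyym·yymyyyymyymyy.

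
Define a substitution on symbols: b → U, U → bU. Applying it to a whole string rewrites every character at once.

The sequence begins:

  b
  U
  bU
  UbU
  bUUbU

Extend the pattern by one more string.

Apply φ to bUUbU symbol by symbol: b→U, U→bU, U→bU, b→U, U→bU; joined: U bU bU U bU.

UbUbUUbU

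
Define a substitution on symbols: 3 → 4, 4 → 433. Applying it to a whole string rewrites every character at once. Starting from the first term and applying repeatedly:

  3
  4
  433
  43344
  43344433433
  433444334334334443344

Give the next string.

Replace each of the 21 characters of 433444334334334443344 in place — 433 4 4 433 433 433 4 4 433 4 4 433 4 4 433 433 433 4 4 433 433 — and concatenate.

4334443343343344433444334443343343344433433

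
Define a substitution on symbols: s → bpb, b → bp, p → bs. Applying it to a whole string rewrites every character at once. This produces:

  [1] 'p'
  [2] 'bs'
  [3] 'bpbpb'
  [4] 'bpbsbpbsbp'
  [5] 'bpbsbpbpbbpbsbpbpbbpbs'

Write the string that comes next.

Rewriting the 22 symbols of bpbsbpbpbbpbsbpbpbbpbs one by one yields bp bs bp bpb bp bs bp bs bp bp bs bp bpb bp bs bp bs bp bp bs bp bpb; concatenated:

bpbsbpbpbbpbsbpbsbpbpbsbpbpbbpbsbpbsbpbpbsbpbpb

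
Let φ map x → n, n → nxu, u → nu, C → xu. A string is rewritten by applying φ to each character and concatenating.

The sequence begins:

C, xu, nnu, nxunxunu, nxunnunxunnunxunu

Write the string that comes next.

nxunnunxunxununxunnunxunxununxunnunxunu

Replace each of the 17 characters of nxunnunxunnunxunu in place — nxu n nu nxu nxu nu nxu n nu nxu nxu nu nxu n nu nxu nu — and concatenate.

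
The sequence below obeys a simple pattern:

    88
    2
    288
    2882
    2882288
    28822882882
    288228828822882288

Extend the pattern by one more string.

Each term (from the third on) is the previous term followed by the one before it: term 3 = 2·88 = 288.
The next term joins 288228828822882288 and 28822882882.

28822882882288228828822882882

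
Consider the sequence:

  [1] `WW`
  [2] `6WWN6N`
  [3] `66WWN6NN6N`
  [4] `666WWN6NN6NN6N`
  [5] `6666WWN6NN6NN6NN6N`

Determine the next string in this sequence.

Each term wraps the previous one in 6 on the left and N6N on the right.
One more step from 6666WWN6NN6NN6NN6N gives the answer.

66666WWN6NN6NN6NN6NN6N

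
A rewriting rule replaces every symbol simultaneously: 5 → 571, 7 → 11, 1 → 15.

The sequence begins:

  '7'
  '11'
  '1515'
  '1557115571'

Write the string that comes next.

155715711115155715711115

Apply φ to 1557115571 symbol by symbol: 1→15, 5→571, 5→571, 7→11, 1→15, 1→15, 5→571, 5→571, 7→11, 1→15; joined: 15 571 571 11 15 15 571 571 11 15.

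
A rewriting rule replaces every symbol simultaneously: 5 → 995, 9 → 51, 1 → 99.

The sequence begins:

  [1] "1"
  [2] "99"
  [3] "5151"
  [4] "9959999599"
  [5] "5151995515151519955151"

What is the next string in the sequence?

995999959951519959959999599995999959951519959959999599

φ(5151995515151519955151) expands symbol-by-symbol to 995 99 995 99 51 51 995 995 99 995 99 995 99 995 99 51 51 995 995 99 995 99; joining the 22 pieces gives the next term.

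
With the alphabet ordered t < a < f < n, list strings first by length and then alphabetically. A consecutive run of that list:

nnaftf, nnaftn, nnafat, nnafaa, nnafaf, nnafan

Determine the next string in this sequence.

nnafft

The successor of nnafan increments the rightmost position that isn't already n and resets every position after it to t.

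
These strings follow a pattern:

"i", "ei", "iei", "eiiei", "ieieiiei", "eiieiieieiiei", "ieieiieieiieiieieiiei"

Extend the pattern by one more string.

eiieiieieiieiieieiieieiieiieieiiei

Each term (from the third on) is the two preceding terms concatenated in order: term 3 = i·ei = iei.
Continuing: eiieiieieiiei · ieieiieieiieiieieiiei gives term 8.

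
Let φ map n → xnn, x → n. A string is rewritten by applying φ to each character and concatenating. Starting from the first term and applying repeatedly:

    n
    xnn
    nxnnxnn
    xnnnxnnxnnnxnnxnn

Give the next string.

nxnnxnnxnnnxnnxnnnxnnxnnxnnnxnnxnnnxnnxnn

Applying the rule to each of the 17 symbols of xnnnxnnxnnnxnnxnn gives the pieces n xnn xnn xnn n xnn xnn n xnn xnn xnn n xnn xnn n xnn xnn, which concatenate to the answer.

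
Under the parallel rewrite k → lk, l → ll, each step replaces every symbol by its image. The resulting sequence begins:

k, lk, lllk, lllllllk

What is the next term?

Apply φ to lllllllk symbol by symbol: l→ll, l→ll, l→ll, l→ll, l→ll, l→ll, l→ll, k→lk; joined: ll ll ll ll ll ll ll lk.

lllllllllllllllk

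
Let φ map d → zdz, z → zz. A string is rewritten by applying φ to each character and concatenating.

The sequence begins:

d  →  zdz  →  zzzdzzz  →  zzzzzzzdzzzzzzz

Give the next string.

φ(zzzzzzzdzzzzzzz) expands symbol-by-symbol to zz zz zz zz zz zz zz zdz zz zz zz zz zz zz zz; joining the 15 pieces gives the next term.

zzzzzzzzzzzzzzzdzzzzzzzzzzzzzzz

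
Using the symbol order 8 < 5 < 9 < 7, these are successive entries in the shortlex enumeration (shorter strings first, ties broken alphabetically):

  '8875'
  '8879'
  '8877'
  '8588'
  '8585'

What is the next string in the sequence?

8589

Find the rightmost character of 8585 below 7, bump it to the next letter, and reset everything to its right to 8.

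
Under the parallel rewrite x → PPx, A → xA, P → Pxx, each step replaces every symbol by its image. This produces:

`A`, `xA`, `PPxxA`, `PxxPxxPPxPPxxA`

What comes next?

PxxPPxPPxPxxPPxPPxPxxPxxPPxPxxPxxPPxPPxxA

Applying the rule to each of the 14 symbols of PxxPxxPPxPPxxA gives the pieces Pxx PPx PPx Pxx PPx PPx Pxx Pxx PPx Pxx Pxx PPx PPx xA, which concatenate to the answer.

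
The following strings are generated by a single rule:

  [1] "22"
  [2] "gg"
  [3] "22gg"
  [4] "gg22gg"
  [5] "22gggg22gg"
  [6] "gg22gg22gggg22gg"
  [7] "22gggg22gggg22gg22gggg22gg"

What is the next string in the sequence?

gg22gg22gggg22gg22gggg22gggg22gg22gggg22gg

This is a Fibonacci-style word recurrence s(k) = s(k−2)·s(k−1): e.g. 22·gg = 22gg.
The next term joins gg22gg22gggg22gg and 22gggg22gggg22gg22gggg22gg.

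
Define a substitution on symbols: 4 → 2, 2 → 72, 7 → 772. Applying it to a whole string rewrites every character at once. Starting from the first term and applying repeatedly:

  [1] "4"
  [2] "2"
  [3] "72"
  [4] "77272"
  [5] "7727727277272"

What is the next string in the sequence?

Applying the rule to each of the 13 symbols of 7727727277272 gives the pieces 772 772 72 772 772 72 772 72 772 772 72 772 72, which concatenate to the answer.

7727727277277272772727727727277272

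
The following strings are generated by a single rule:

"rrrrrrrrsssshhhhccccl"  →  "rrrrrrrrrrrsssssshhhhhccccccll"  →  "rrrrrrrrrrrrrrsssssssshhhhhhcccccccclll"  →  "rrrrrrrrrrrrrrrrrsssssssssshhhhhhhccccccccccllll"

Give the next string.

Reading off run lengths: r runs 8, 11, 14, 17; s runs 4, 6, 8, 10; h runs 4, 5, 6, 7; c runs 4, 6, 8, 10; l runs 1, 2, 3, 4 — each is linear in n, where the shown terms are n = 2, 3, 4, 5.
At n = 6 the blocks have lengths 20, 12, 8, 12, 5.

rrrrrrrrrrrrrrrrrrrrsssssssssssshhhhhhhhcccccccccccclllll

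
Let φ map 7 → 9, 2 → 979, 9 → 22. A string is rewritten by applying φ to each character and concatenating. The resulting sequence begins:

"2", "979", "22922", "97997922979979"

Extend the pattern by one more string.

Rewriting the 14 symbols of 97997922979979 one by one yields 22 9 22 22 9 22 979 979 22 9 22 22 9 22; concatenated:

22922229229799792292222922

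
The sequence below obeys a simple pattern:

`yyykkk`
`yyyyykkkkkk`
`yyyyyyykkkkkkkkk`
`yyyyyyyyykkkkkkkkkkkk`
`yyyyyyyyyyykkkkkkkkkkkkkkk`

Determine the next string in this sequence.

The n-th term is 2n+1 y's then 3n k's (n = 1, 2, …).
For the next term, n = 6, so the run lengths are 13, 18.

yyyyyyyyyyyyykkkkkkkkkkkkkkkkkk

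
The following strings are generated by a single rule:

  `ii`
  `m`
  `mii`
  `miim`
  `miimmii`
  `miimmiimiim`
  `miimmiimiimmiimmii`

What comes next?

This is a Fibonacci-style word recurrence s(k) = s(k−1)·s(k−2): e.g. m·ii = mii.
So term 8 is miimmiimiimmiimmii·miimmiimiim.

miimmiimiimmiimmiimiimmiimiim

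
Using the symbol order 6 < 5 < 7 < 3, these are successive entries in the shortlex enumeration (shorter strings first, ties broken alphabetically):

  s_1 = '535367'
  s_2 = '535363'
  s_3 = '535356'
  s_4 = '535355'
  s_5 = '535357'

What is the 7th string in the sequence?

Continuing the enumeration 2 steps past 535357: 535357 → 535353 → (answer).

535376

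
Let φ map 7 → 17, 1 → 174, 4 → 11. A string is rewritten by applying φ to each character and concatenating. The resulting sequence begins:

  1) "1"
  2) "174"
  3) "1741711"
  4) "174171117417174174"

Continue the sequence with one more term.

Rewriting the 18 symbols of 174171117417174174 one by one yields 174 17 11 174 17 174 174 174 17 11 174 17 174 17 11 174 17 11; concatenated:

17417111741717417417417111741717417111741711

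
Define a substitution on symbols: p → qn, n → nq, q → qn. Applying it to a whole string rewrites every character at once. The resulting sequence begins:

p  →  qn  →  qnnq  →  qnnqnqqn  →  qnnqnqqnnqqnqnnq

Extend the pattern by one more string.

qnnqnqqnnqqnqnnqnqqnqnnqqnnqnqqn

φ(qnnqnqqnnqqnqnnq) expands symbol-by-symbol to qn nq nq qn nq qn qn nq nq qn qn nq qn nq nq qn; joining the 16 pieces gives the next term.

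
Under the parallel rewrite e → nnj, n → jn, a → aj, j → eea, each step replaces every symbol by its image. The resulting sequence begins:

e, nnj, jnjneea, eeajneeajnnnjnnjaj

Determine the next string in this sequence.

nnjnnjajeeajnnnjnnjajeeajnjnjneeajnjneeaajeea

φ(eeajneeajnnnjnnjaj) expands symbol-by-symbol to nnj nnj aj eea jn nnj nnj aj eea jn jn jn eea jn jn eea aj eea; joining the 18 pieces gives the next term.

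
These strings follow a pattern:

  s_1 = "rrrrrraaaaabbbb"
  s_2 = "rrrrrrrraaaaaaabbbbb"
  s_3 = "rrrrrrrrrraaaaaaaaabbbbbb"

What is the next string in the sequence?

rrrrrrrrrrrraaaaaaaaaaabbbbbbb

Term n consists of 2n r's, followed by 2n-1 a's, followed by n+1 b's, where the shown terms are n = 3, 4, 5.
At n = 6 the blocks have lengths 12, 11, 7.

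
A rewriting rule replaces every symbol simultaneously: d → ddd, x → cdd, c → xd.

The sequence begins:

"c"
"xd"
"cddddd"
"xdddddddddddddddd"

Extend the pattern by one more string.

cdddddddddddddddddddddddddddddddddddddddddddddddddd

Applying the rule to each of the 17 symbols of xdddddddddddddddd gives the pieces cdd ddd ddd ddd ddd ddd ddd ddd ddd ddd ddd ddd ddd ddd ddd ddd ddd, which concatenate to the answer.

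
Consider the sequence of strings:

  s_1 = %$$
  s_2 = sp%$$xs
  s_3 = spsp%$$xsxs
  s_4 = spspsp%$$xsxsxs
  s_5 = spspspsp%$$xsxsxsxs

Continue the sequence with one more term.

spspspspsp%$$xsxsxsxsxs

Each term wraps the previous one in sp on the left and xs on the right.
One more step from spspspsp%$$xsxsxsxs gives the answer.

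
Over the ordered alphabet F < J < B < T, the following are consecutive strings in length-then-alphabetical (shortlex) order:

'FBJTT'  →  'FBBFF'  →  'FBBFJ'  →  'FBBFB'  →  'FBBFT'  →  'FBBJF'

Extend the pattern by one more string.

FBBJJ

Find the rightmost character of FBBJF below T, bump it to the next letter, and reset everything to its right to F.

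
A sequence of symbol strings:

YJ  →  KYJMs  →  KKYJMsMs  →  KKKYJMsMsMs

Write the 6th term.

KKKKKYJMsMsMsMsMs

s(k+1) = K·s(k)·Ms, so each term gains K as a prefix and Ms as a suffix.
From KKKYJMsMsMs, 2 further steps: KKKYJMsMsMs → KKKKYJMsMsMsMs → (answer).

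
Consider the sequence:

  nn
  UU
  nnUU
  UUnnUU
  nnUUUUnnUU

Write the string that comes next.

Each term (from the third on) is the two preceding terms concatenated in order: term 3 = nn·UU = nnUU.
So term 6 is UUnnUU·nnUUUUnnUU.

UUnnUUnnUUUUnnUU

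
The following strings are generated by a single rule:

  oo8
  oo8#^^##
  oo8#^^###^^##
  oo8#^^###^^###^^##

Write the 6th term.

The strings grow by a fixed suffix #^^## each time.
From oo8#^^###^^###^^##, 2 further steps: oo8#^^###^^###^^## → oo8#^^###^^###^^###^^## → (answer).

oo8#^^###^^###^^###^^###^^##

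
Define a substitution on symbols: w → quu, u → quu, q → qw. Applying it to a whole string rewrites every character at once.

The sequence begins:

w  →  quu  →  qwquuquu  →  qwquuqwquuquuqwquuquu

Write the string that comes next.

Applying the rule to each of the 21 symbols of qwquuqwquuquuqwquuquu gives the pieces qw quu qw quu quu qw quu qw quu quu qw quu quu qw quu qw quu quu qw quu quu, which concatenate to the answer.

qwquuqwquuquuqwquuqwquuquuqwquuquuqwquuqwquuquuqwquuquu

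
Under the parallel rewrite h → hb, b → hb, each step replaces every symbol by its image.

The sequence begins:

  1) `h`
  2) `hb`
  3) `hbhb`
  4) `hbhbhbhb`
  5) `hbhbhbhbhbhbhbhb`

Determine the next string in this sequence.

hbhbhbhbhbhbhbhbhbhbhbhbhbhbhbhb

Applying the rule to each of the 16 symbols of hbhbhbhbhbhbhbhb gives the pieces hb hb hb hb hb hb hb hb hb hb hb hb hb hb hb hb, which concatenate to the answer.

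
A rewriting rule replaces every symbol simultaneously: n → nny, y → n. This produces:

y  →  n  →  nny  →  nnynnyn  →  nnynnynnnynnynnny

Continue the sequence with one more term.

nnynnynnnynnynnnynnynnynnnynnynnnynnynnyn

Replace each of the 17 characters of nnynnynnnynnynnny in place — nny nny n nny nny n nny nny nny n nny nny n nny nny nny n — and concatenate.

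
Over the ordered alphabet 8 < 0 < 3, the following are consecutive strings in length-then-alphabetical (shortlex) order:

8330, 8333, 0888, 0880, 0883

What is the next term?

0808

Find the rightmost character of 0883 below 3, bump it to the next letter, and reset everything to its right to 8.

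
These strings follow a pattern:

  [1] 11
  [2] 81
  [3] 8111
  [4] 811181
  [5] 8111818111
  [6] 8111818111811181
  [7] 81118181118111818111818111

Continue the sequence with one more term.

811181811181118181118181118111818111811181

From term 3 onward, concatenate the last term with the second-to-last: 81·11 = 8111, 8111·81 = 811181, …
The next term joins 81118181118111818111818111 and 8111818111811181.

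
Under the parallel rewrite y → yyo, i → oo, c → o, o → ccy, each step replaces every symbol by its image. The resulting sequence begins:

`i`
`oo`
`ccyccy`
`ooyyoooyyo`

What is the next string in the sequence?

ccyccyyyoyyoccyccyccyyyoyyoccy

Apply φ to ooyyoooyyo symbol by symbol: o→ccy, o→ccy, y→yyo, y→yyo, o→ccy, o→ccy, o→ccy, y→yyo, y→yyo, o→ccy; joined: ccy ccy yyo yyo ccy ccy ccy yyo yyo ccy.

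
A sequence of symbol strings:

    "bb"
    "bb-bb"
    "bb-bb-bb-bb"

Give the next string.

bb-bb-bb-bb-bb-bb-bb-bb

Every step duplicates the string with '-' between the halves.
One more doubling of bb-bb-bb-bb gives the answer.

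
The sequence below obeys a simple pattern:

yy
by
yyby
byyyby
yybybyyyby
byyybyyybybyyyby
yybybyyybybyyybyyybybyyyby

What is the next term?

byyybyyybybyyybyyybybyyybybyyybyyybybyyyby

This is a Fibonacci-style word recurrence s(k) = s(k−2)·s(k−1): e.g. yy·by = yyby.
The next term joins byyybyyybybyyyby and yybybyyybybyyybyyybybyyyby.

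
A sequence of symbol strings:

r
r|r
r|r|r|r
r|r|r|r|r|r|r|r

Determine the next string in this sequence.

s(k+1) = s(k)·|·s(k) — each term doubles the last with '|' between the halves.
One more doubling of r|r|r|r|r|r|r|r gives the answer.

r|r|r|r|r|r|r|r|r|r|r|r|r|r|r|r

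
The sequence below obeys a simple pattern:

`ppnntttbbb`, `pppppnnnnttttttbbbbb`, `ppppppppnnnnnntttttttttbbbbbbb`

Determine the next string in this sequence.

pppppppppppnnnnnnnnttttttttttttbbbbbbbbb

Term n consists of 3n-1 p's, followed by 2n n's, followed by 3n t's, followed by 2n+1 b's (n = 1, 2, …).
For the next term, n = 4, so the run lengths are 11, 8, 12, 9.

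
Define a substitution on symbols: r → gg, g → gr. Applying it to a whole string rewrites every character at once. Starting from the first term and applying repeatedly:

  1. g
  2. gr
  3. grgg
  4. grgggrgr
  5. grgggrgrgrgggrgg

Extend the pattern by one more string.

Rewriting the 16 symbols of grgggrgrgrgggrgg one by one yields gr gg gr gr gr gg gr gg gr gg gr gr gr gg gr gr; concatenated:

grgggrgrgrgggrgggrgggrgrgrgggrgr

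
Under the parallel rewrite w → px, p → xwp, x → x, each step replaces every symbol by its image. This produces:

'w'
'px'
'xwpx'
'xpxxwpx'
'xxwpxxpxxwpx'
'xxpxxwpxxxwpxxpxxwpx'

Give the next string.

xxxwpxxpxxwpxxxpxxwpxxxwpxxpxxwpx

Replace each of the 20 characters of xxpxxwpxxxwpxxpxxwpx in place — x x xwp x x px xwp x x x px xwp x x xwp x x px xwp x — and concatenate.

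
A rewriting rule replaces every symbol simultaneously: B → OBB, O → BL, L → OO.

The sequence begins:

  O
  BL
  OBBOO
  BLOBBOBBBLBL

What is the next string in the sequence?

Expanding BLOBBOBBBLBL: B→OBB, L→OO, O→BL, B→OBB, B→OBB, O→BL, B→OBB, B→OBB, B→OBB, L→OO, B→OBB, L→OO. Concatenated: OBB OO BL OBB OBB BL OBB OBB OBB OO OBB OO.

OBBOOBLOBBOBBBLOBBOBBOBBOOOBBOO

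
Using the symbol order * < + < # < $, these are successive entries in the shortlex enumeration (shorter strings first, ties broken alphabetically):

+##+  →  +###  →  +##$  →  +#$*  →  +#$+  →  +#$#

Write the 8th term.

Continuing the enumeration 2 steps past +#$#: +#$# → +#$$ → (answer).

+$**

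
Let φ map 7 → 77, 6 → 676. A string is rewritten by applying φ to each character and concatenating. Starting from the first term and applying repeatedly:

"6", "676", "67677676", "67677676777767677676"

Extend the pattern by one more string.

Replace each of the 20 characters of 67677676777767677676 in place — 676 77 676 77 77 676 77 676 77 77 77 77 676 77 676 77 77 676 77 676 — and concatenate.

676776767777676776767777777767677676777767677676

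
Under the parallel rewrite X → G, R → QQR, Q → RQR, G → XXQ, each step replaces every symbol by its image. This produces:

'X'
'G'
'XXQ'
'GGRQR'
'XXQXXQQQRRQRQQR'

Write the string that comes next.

Rewriting the 15 symbols of XXQXXQQQRRQRQQR one by one yields G G RQR G G RQR RQR RQR QQR QQR RQR QQR RQR RQR QQR; concatenated:

GGRQRGGRQRRQRRQRQQRQQRRQRQQRRQRRQRQQR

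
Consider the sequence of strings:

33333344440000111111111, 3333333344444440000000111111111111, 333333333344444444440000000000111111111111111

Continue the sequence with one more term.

33333333333344444444444440000000000000111111111111111111

The n-th term is 2n+2 3's then 3n-2 4's then 3n-2 0's then 3n+3 1's, where the shown terms are n = 2, 3, 4.
Setting n = 5 gives 12, 13, 13, 18 characters in each block.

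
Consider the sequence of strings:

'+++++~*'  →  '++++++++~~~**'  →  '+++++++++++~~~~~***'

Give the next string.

++++++++++++++~~~~~~~****

The n-th term is 3n+2 +'s then 2n-1 ~'s then n *'s (n = 1, 2, …).
For the next term, n = 4, so the run lengths are 14, 7, 4.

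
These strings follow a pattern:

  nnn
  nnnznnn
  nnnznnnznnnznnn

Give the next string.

nnnznnnznnnznnnznnnznnnznnnznnn

s(k+1) = s(k)·z·s(k) — each term doubles the last with 'z' between the halves.
So the next term is two copies of nnnznnnznnnznnn with 'z' between the halves.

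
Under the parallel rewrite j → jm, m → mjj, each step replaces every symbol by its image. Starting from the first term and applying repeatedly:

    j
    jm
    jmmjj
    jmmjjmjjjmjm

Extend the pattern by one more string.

Expanding jmmjjmjjjmjm: j→jm, m→mjj, m→mjj, j→jm, j→jm, m→mjj, j→jm, j→jm, j→jm, m→mjj, j→jm, m→mjj. Concatenated: jm mjj mjj jm jm mjj jm jm jm mjj jm mjj.

jmmjjmjjjmjmmjjjmjmjmmjjjmmjj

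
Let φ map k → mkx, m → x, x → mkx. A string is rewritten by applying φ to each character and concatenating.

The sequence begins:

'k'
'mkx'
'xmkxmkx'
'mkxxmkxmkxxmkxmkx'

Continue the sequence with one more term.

Replace each of the 17 characters of mkxxmkxmkxxmkxmkx in place — x mkx mkx mkx x mkx mkx x mkx mkx mkx x mkx mkx x mkx mkx — and concatenate.

xmkxmkxmkxxmkxmkxxmkxmkxmkxxmkxmkxxmkxmkx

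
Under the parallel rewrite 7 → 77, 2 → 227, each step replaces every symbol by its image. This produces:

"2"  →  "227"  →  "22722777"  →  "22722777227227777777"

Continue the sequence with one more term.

Rewriting the 20 symbols of 22722777227227777777 one by one yields 227 227 77 227 227 77 77 77 227 227 77 227 227 77 77 77 77 77 77 77; concatenated:

227227772272277777772272277722722777777777777777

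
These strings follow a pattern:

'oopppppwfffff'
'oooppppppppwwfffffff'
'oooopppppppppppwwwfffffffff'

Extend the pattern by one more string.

Term n consists of n o's, followed by 3n-1 p's, followed by n-1 w's, followed by 2n+1 f's, where the shown terms are n = 2, 3, 4.
At n = 5 the blocks have lengths 5, 14, 4, 11.

oooooppppppppppppppwwwwfffffffffff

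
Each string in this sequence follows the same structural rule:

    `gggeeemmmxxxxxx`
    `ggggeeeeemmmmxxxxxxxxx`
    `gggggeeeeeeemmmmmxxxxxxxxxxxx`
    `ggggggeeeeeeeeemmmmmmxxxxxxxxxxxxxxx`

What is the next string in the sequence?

The n-th term is n+1 g's then 2n-1 e's then n+1 m's then 3n x's, where the shown terms are n = 2, 3, 4, 5.
At n = 6 the blocks have lengths 7, 11, 7, 18.

gggggggeeeeeeeeeeemmmmmmmxxxxxxxxxxxxxxxxxx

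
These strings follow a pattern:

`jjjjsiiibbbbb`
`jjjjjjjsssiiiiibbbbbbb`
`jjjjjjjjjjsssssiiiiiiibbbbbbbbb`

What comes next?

Term n consists of 3n+1 j's, followed by 2n-1 s's, followed by 2n+1 i's, followed by 2n+3 b's (n = 1, 2, …).
At n = 4 the blocks have lengths 13, 7, 9, 11.

jjjjjjjjjjjjjsssssssiiiiiiiiibbbbbbbbbbb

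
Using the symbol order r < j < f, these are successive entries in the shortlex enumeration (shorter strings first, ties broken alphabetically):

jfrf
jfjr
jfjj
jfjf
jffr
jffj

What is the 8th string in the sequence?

Continuing the enumeration 2 steps past jffj: jffj → jfff → (answer).

frrr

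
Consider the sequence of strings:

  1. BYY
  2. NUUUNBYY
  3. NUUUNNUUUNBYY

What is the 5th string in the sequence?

The strings grow by a fixed prefix NUUUN each time.
From NUUUNNUUUNBYY, 2 further steps: NUUUNNUUUNBYY → NUUUNNUUUNNUUUNBYY → (answer).

NUUUNNUUUNNUUUNNUUUNBYY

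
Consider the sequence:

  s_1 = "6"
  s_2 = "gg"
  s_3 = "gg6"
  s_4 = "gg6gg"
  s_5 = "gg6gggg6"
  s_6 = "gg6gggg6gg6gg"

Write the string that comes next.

gg6gggg6gg6gggg6gggg6

This is a Fibonacci-style word recurrence s(k) = s(k−1)·s(k−2): e.g. gg·6 = gg6.
The next term joins gg6gggg6gg6gg and gg6gggg6.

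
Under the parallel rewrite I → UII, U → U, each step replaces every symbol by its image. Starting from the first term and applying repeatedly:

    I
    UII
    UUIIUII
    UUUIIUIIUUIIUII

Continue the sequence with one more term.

Rewriting the 15 symbols of UUUIIUIIUUIIUII one by one yields U U U UII UII U UII UII U U UII UII U UII UII; concatenated:

UUUUIIUIIUUIIUIIUUUIIUIIUUIIUII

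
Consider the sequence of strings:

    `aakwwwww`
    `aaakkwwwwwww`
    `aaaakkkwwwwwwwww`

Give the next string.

Each string has the form a^{n} k^{n-1} w^{2n+1}, where the shown terms are n = 2, 3, 4.
For the next term, n = 5, so the run lengths are 5, 4, 11.

aaaaakkkkwwwwwwwwwww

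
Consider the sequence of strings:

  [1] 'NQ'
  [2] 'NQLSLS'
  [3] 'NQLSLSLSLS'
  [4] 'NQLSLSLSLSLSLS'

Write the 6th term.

NQLSLSLSLSLSLSLSLSLSLS

Every step adds LSLS to the end: s(k+1) = s(k)·LSLS.
From NQLSLSLSLSLSLS, 2 further steps: NQLSLSLSLSLSLS → NQLSLSLSLSLSLSLSLS → (answer).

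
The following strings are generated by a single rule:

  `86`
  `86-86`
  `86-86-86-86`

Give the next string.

Every step duplicates the string with '-' between the halves.
Doubling 86-86-86-86 with '-' between the halves:

86-86-86-86-86-86-86-86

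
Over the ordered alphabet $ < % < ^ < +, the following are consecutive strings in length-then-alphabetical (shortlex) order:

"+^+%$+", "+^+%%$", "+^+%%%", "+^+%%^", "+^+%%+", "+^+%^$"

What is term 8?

Continuing the enumeration 2 steps past +^+%^$: +^+%^$ → +^+%^% → (answer).

+^+%^^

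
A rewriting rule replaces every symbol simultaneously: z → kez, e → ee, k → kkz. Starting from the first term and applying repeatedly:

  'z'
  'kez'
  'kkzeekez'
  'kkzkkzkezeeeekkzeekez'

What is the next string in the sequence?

φ(kkzkkzkezeeeekkzeekez) expands symbol-by-symbol to kkz kkz kez kkz kkz kez kkz ee kez ee ee ee ee kkz kkz kez ee ee kkz ee kez; joining the 21 pieces gives the next term.

kkzkkzkezkkzkkzkezkkzeekezeeeeeeeekkzkkzkezeeeekkzeekez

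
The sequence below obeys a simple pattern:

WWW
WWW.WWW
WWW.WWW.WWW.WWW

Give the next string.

Every step duplicates the string with '.' between the halves.
Doubling WWW.WWW.WWW.WWW with '.' between the halves:

WWW.WWW.WWW.WWW.WWW.WWW.WWW.WWW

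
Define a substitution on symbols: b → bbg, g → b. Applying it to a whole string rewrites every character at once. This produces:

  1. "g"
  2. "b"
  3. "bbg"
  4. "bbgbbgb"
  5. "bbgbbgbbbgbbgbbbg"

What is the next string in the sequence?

φ(bbgbbgbbbgbbgbbbg) expands symbol-by-symbol to bbg bbg b bbg bbg b bbg bbg bbg b bbg bbg b bbg bbg bbg b; joining the 17 pieces gives the next term.

bbgbbgbbbgbbgbbbgbbgbbgbbbgbbgbbbgbbgbbgb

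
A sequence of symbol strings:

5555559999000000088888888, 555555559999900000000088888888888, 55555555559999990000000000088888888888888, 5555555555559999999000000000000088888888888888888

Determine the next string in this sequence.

The n-th term is 2n 5's then n+1 9's then 2n+1 0's then 3n-1 8's, where the shown terms are n = 3, 4, 5, 6.
At n = 7 the blocks have lengths 14, 8, 15, 20.

555555555555559999999900000000000000088888888888888888888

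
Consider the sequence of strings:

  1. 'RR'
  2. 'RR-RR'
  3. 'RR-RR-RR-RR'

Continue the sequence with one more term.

Each string is two copies of the previous one joined by '-'.
Doubling RR-RR-RR-RR with '-' between the halves:

RR-RR-RR-RR-RR-RR-RR-RR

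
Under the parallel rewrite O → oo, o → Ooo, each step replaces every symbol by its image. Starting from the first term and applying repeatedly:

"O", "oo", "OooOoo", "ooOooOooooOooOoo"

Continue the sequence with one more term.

OooOooooOooOooooOooOooOooOooooOooOooooOooOoo

Applying the rule to each of the 16 symbols of ooOooOooooOooOoo gives the pieces Ooo Ooo oo Ooo Ooo oo Ooo Ooo Ooo Ooo oo Ooo Ooo oo Ooo Ooo, which concatenate to the answer.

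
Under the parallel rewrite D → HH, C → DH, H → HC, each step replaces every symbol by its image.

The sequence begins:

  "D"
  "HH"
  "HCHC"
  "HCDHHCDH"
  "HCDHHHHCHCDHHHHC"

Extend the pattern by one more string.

φ(HCDHHHHCHCDHHHHC) expands symbol-by-symbol to HC DH HH HC HC HC HC DH HC DH HH HC HC HC HC DH; joining the 16 pieces gives the next term.

HCDHHHHCHCHCHCDHHCDHHHHCHCHCHCDH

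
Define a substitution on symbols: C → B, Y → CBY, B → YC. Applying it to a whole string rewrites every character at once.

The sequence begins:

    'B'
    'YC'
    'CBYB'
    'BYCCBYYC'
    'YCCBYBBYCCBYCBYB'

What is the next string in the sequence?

φ(YCCBYBBYCCBYCBYB) expands symbol-by-symbol to CBY B B YC CBY YC YC CBY B B YC CBY B YC CBY YC; joining the 16 pieces gives the next term.

CBYBBYCCBYYCYCCBYBBYCCBYBYCCBYYC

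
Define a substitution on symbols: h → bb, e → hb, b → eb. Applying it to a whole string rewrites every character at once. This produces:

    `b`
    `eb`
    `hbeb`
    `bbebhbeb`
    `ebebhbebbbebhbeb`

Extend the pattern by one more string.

hbebhbebbbebhbebebebhbebbbebhbeb

Replace each of the 16 characters of ebebhbebbbebhbeb in place — hb eb hb eb bb eb hb eb eb eb hb eb bb eb hb eb — and concatenate.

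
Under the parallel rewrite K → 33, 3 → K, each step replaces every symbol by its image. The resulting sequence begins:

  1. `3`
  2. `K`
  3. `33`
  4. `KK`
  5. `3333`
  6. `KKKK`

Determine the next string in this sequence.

33333333

Rewriting each symbol of KKKK: K→33, K→33, K→33, K→33, which concatenates to 33 33 33 33.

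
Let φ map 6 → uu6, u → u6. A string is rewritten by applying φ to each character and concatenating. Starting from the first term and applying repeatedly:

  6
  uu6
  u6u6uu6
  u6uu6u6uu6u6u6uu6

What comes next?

Rewriting the 17 symbols of u6uu6u6uu6u6u6uu6 one by one yields u6 uu6 u6 u6 uu6 u6 uu6 u6 u6 uu6 u6 uu6 u6 uu6 u6 u6 uu6; concatenated:

u6uu6u6u6uu6u6uu6u6u6uu6u6uu6u6uu6u6u6uu6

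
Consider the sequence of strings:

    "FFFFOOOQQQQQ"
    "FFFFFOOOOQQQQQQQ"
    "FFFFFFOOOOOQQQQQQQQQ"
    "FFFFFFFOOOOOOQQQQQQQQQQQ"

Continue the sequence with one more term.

FFFFFFFFOOOOOOOQQQQQQQQQQQQQ

Each string has the form F^{n+2} O^{n+1} Q^{2n+1}, where the shown terms are n = 2, 3, 4, 5.
At n = 6 the blocks have lengths 8, 7, 13.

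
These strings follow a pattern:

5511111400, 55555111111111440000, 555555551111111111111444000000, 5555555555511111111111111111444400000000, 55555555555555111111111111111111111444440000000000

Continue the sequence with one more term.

Reading off run lengths: 5 runs 2, 5, 8, 11, 14; 1 runs 5, 9, 13, 17, 21; 4 runs 1, 2, 3, 4, 5; 0 runs 2, 4, 6, 8, 10 — each is linear in n (n = 1, 2, …).
At n = 6 the blocks have lengths 17, 25, 6, 12.

555555555555555551111111111111111111111111444444000000000000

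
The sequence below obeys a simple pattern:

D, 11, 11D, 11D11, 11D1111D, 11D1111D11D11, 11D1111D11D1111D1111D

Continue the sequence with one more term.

11D1111D11D1111D1111D11D1111D11D11

From term 3 onward, concatenate the last term with the second-to-last: 11·D = 11D, 11D·11 = 11D11, …
So term 8 is 11D1111D11D1111D1111D·11D1111D11D11.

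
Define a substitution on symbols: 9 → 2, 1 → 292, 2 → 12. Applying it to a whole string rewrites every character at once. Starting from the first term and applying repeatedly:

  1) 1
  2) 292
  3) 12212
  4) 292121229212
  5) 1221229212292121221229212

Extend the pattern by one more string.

φ(1221229212292121221229212) expands symbol-by-symbol to 292 12 12 292 12 12 2 12 292 12 12 2 12 292 12 292 12 12 292 12 12 2 12 292 12; joining the 25 pieces gives the next term.

292121229212122122921212212292122921212292121221229212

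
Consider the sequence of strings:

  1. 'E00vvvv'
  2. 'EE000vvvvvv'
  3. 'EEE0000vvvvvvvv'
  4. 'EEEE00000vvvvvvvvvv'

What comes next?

Each string has the form E^{n-1} 0^{n} v^{2n}, where the shown terms are n = 2, 3, 4, 5.
For the next term, n = 6, so the run lengths are 5, 6, 12.

EEEEE000000vvvvvvvvvvvv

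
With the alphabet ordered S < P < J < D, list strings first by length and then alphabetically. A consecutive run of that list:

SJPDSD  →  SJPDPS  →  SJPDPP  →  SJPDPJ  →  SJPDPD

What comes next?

Find the rightmost character of SJPDPD below D, bump it to the next letter, and reset everything to its right to S.

SJPDJS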